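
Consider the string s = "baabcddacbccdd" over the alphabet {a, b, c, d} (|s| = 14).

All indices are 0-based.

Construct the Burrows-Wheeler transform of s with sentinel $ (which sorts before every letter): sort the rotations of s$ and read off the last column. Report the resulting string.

dbad$caabcbddcc

rank  rotation         last
    0  $baabcddacbccdd  d
    1  aabcddacbccdd$b  b
    2  abcddacbccdd$ba  a
    3  acbccdd$baabcdd  d
    4  baabcddacbccdd$  $
    5  bccdd$baabcddac  c
    6  bcddacbccdd$baa  a
    7  cbccdd$baabcdda  a
    8  ccdd$baabcddacb  b
    9  cdd$baabcddacbc  c
   10  cddacbccdd$baab  b
   11  d$baabcddacbccd  d
   12  dacbccdd$baabcd  d
   13  dd$baabcddacbcc  c
   14  ddacbccdd$baabc  c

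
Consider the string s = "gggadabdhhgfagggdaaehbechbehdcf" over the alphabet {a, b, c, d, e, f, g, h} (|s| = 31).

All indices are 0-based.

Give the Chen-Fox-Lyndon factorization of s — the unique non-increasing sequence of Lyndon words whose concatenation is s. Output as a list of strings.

emit factor 1: 'g' (i=0, period=1)
emit factor 2: 'g' (i=1, period=1)
emit factor 3: 'g' (i=2, period=1)
emit factor 4: 'ad' (i=3, period=2)
emit factor 5: 'abdhhgfagggd' (i=5, period=12)
emit factor 6: 'aaehbechbehdcf' (i=17, period=14)

["g", "g", "g", "ad", "abdhhgfagggd", "aaehbechbehdcf"]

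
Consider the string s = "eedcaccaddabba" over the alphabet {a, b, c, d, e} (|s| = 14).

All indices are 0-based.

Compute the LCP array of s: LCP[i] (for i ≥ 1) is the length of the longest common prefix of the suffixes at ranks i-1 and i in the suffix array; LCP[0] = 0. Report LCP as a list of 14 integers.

rank | idx | suffix
   0 |  13 | a
   1 |  10 | abba
   2 |   4 | accaddabba
   3 |   7 | addabba
   4 |  12 | ba
   5 |  11 | bba
   6 |   3 | caccaddabba
   7 |   6 | caddabba
   8 |   5 | ccaddabba
   9 |   9 | dabba
  10 |   2 | dcaccaddabba
  11 |   8 | ddabba
  12 |   1 | edcaccaddabba
  13 |   0 | eedcaccaddabba

SA = [13, 10, 4, 7, 12, 11, 3, 6, 5, 9, 2, 8, 1, 0]
rank  pair      lcp
   1  s[13:],s[10:]  1  'a'
   2  s[10:],s[4:]  1  'a'
   3  s[4:],s[7:]  1  'a'
   4  s[7:],s[12:]  0  ''
   5  s[12:],s[11:]  1  'b'
   6  s[11:],s[3:]  0  ''
   7  s[3:],s[6:]  2  'ca'
   8  s[6:],s[5:]  1  'c'
   9  s[5:],s[9:]  0  ''
  10  s[9:],s[2:]  1  'd'
  11  s[2:],s[8:]  1  'd'
  12  s[8:],s[1:]  0  ''
  13  s[1:],s[0:]  1  'e'

[0, 1, 1, 1, 0, 1, 0, 2, 1, 0, 1, 1, 0, 1]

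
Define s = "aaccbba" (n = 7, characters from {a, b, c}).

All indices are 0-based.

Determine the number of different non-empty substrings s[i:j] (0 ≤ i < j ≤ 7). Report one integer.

24

rank | idx | suffix
   0 |   6 | a
   1 |   0 | aaccbba
   2 |   1 | accbba
   3 |   5 | ba
   4 |   4 | bba
   5 |   3 | cbba
   6 |   2 | ccbba

SA = [6, 0, 1, 5, 4, 3, 2]
i: (SA[i-1],SA[i]) lcp shared
  1: (6,0) 1 'a'
  2: (0,1) 1 'a'
  3: (1,5) 0 ''
  4: (5,4) 1 'b'
  5: (4,3) 0 ''
  6: (3,2) 1 'c'

n(n+1)/2 = 7·8/2 = 28
Σ LCP = 0 + 1 + 1 + 0 + 1 + 0 + 1 = 4
distinct = 28 − 4 = 24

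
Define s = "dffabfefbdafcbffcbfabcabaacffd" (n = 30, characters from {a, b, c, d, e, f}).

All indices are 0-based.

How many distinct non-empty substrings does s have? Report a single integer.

rank | idx | suffix
   0 |  24 | aacffd
   1 |  22 | abaacffd
   2 |  19 | abcabaacffd
   3 |   3 | abfefbdafcbffcbfabcabaacffd
   4 |  25 | acffd
   5 |  10 | afcbffcbfabcabaacffd
   6 |  23 | baacffd
   7 |  20 | bcabaacffd
   8 |   8 | bdafcbffcbfabcabaacffd
   9 |  17 | bfabcabaacffd
  10 |   4 | bfefbdafcbffcbfabcabaacffd
  11 |  13 | bffcbfabcabaacffd
  12 |  21 | cabaacffd
  13 |  16 | cbfabcabaacffd
  14 |  12 | cbffcbfabcabaacffd
  15 |  26 | cffd
  16 |  29 | d
  17 |   9 | dafcbffcbfabcabaacffd
  18 |   0 | dffabfefbdafcbffcbfabcabaacffd
  19 |   6 | efbdafcbffcbfabcabaacffd
  20 |  18 | fabcabaacffd
  21 |   2 | fabfefbdafcbffcbfabcabaacffd
  22 |   7 | fbdafcbffcbfabcabaacffd
  23 |  15 | fcbfabcabaacffd
  24 |  11 | fcbffcbfabcabaacffd
  25 |  28 | fd
  26 |   5 | fefbdafcbffcbfabcabaacffd
  27 |   1 | ffabfefbdafcbffcbfabcabaacffd
  28 |  14 | ffcbfabcabaacffd
  29 |  27 | ffd

SA = [24, 22, 19, 3, 25, 10, 23, 20, 8, 17, 4, 13, 21, 16, 12, 26, 29, 9, 0, 6, 18, 2, 7, 15, 11, 28, 5, 1, 14, 27]
rank  pair      lcp
   1  s[24:],s[22:]  1  'a'
   2  s[22:],s[19:]  2  'ab'
   3  s[19:],s[3:]  2  'ab'
   4  s[3:],s[25:]  1  'a'
   5  s[25:],s[10:]  1  'a'
   6  s[10:],s[23:]  0  ''
   7  s[23:],s[20:]  1  'b'
   8  s[20:],s[8:]  1  'b'
   9  s[8:],s[17:]  1  'b'
  10  s[17:],s[4:]  2  'bf'
  11  s[4:],s[13:]  2  'bf'
  12  s[13:],s[21:]  0  ''
  13  s[21:],s[16:]  1  'c'
  14  s[16:],s[12:]  3  'cbf'
  15  s[12:],s[26:]  1  'c'
  16  s[26:],s[29:]  0  ''
  17  s[29:],s[9:]  1  'd'
  18  s[9:],s[0:]  1  'd'
  19  s[0:],s[6:]  0  ''
  20  s[6:],s[18:]  0  ''
  21  s[18:],s[2:]  3  'fab'
  22  s[2:],s[7:]  1  'f'
  23  s[7:],s[15:]  1  'f'
  24  s[15:],s[11:]  4  'fcbf'
  25  s[11:],s[28:]  1  'f'
  26  s[28:],s[5:]  1  'f'
  27  s[5:],s[1:]  1  'f'
  28  s[1:],s[14:]  2  'ff'
  29  s[14:],s[27:]  2  'ff'

n(n+1)/2 = 30·31/2 = 465
Σ LCP = 0 + 1 + 2 + 2 + 1 + 1 + 0 + 1 + 1 + 1 + 2 + 2 + 0 + 1 + 3 + 1 + 0 + 1 + 1 + 0 + 0 + 3 + 1 + 1 + 4 + 1 + 1 + 1 + 2 + 2 = 37
distinct = 465 − 37 = 428

428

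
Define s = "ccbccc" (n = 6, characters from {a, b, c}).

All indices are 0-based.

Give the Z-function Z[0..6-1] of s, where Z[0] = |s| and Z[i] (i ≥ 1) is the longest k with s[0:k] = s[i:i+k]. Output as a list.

[6, 1, 0, 2, 2, 1]

Z[0]=6
i=1: fresh scan; Z[1]=1 grow→box=[1,2)
i=2: fresh scan; Z[2]=0
i=3: fresh scan; Z[3]=2 grow→box=[3,5)
i=4: min(r-i=1, Z[1]=1)=1; Z[4]=2 grow→box=[4,6)
i=5: min(r-i=1, Z[1]=1)=1; Z[5]=1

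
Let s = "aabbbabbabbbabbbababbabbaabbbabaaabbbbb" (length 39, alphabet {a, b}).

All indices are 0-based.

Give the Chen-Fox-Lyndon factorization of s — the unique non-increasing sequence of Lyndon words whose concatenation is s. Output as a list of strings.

emit factor 1: 'aabbbabbabbbabbbababbabb' (i=0, period=24)
emit factor 2: 'aabbbab' (i=24, period=7)
emit factor 3: 'aaabbbbb' (i=31, period=8)

["aabbbabbabbbabbbababbabb", "aabbbab", "aaabbbbb"]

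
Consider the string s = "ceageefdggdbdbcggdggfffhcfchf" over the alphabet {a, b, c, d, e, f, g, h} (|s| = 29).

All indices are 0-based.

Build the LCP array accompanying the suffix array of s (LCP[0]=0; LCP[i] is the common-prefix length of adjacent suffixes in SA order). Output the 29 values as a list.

sorted suffixes:
  #0 SA[0]=2  'ageefdggdbdbcggdggfffhcfchf'
  #1 SA[1]=13  'bcggdggfffhcfchf'
  #2 SA[2]=11  'bdbcggdggfffhcfchf'
  #3 SA[3]=0  'ceageefdggdbdbcggdggfffhcfchf'
  #4 SA[4]=24  'cfchf'
  #5 SA[5]=14  'cggdggfffhcfchf'
  #6 SA[6]=26  'chf'
  #7 SA[7]=12  'dbcggdggfffhcfchf'
  #8 SA[8]=10  'dbdbcggdggfffhcfchf'
  #9 SA[9]=7  'dggdbdbcggdggfffhcfchf'
  #10 SA[10]=17  'dggfffhcfchf'
  #11 SA[11]=1  'eageefdggdbdbcggdggfffhcfchf'
  #12 SA[12]=4  'eefdggdbdbcggdggfffhcfchf'
  #13 SA[13]=5  'efdggdbdbcggdggfffhcfchf'
  #14 SA[14]=28  'f'
  #15 SA[15]=25  'fchf'
  #16 SA[16]=6  'fdggdbdbcggdggfffhcfchf'
  #17 SA[17]=20  'fffhcfchf'
  #18 SA[18]=21  'ffhcfchf'
  #19 SA[19]=22  'fhcfchf'
  #20 SA[20]=9  'gdbdbcggdggfffhcfchf'
  #21 SA[21]=16  'gdggfffhcfchf'
  #22 SA[22]=3  'geefdggdbdbcggdggfffhcfchf'
  #23 SA[23]=19  'gfffhcfchf'
  #24 SA[24]=8  'ggdbdbcggdggfffhcfchf'
  #25 SA[25]=15  'ggdggfffhcfchf'
  #26 SA[26]=18  'ggfffhcfchf'
  #27 SA[27]=23  'hcfchf'
  #28 SA[28]=27  'hf'

SA = [2, 13, 11, 0, 24, 14, 26, 12, 10, 7, 17, 1, 4, 5, 28, 25, 6, 20, 21, 22, 9, 16, 3, 19, 8, 15, 18, 23, 27]
rank  pair      lcp
   1  s[2:],s[13:]  0  ''
   2  s[13:],s[11:]  1  'b'
   3  s[11:],s[0:]  0  ''
   4  s[0:],s[24:]  1  'c'
   5  s[24:],s[14:]  1  'c'
   6  s[14:],s[26:]  1  'c'
   7  s[26:],s[12:]  0  ''
   8  s[12:],s[10:]  2  'db'
   9  s[10:],s[7:]  1  'd'
  10  s[7:],s[17:]  3  'dgg'
  11  s[17:],s[1:]  0  ''
  12  s[1:],s[4:]  1  'e'
  13  s[4:],s[5:]  1  'e'
  14  s[5:],s[28:]  0  ''
  15  s[28:],s[25:]  1  'f'
  16  s[25:],s[6:]  1  'f'
  17  s[6:],s[20:]  1  'f'
  18  s[20:],s[21:]  2  'ff'
  19  s[21:],s[22:]  1  'f'
  20  s[22:],s[9:]  0  ''
  21  s[9:],s[16:]  2  'gd'
  22  s[16:],s[3:]  1  'g'
  23  s[3:],s[19:]  1  'g'
  24  s[19:],s[8:]  1  'g'
  25  s[8:],s[15:]  3  'ggd'
  26  s[15:],s[18:]  2  'gg'
  27  s[18:],s[23:]  0  ''
  28  s[23:],s[27:]  1  'h'

[0, 0, 1, 0, 1, 1, 1, 0, 2, 1, 3, 0, 1, 1, 0, 1, 1, 1, 2, 1, 0, 2, 1, 1, 1, 3, 2, 0, 1]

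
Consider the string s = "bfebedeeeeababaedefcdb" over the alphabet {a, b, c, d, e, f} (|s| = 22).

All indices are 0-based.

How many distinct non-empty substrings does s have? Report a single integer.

228

rank→(start, suffix):
  0 → (10, 'ababaedefcdb')
  1 → (12, 'abaedefcdb')
  2 → (14, 'aedefcdb')
  3 → (21, 'b')
  4 → (11, 'babaedefcdb')
  5 → (13, 'baedefcdb')
  6 → (3, 'bedeeeeababaedefcdb')
  7 → (0, 'bfebedeeeeababaedefcdb')
  8 → (19, 'cdb')
  9 → (20, 'db')
  10 → (5, 'deeeeababaedefcdb')
  11 → (16, 'defcdb')
  12 → (9, 'eababaedefcdb')
  13 → (2, 'ebedeeeeababaedefcdb')
  14 → (4, 'edeeeeababaedefcdb')
  15 → (15, 'edefcdb')
  16 → (8, 'eeababaedefcdb')
  17 → (7, 'eeeababaedefcdb')
  18 → (6, 'eeeeababaedefcdb')
  19 → (17, 'efcdb')
  20 → (18, 'fcdb')
  21 → (1, 'febedeeeeababaedefcdb')

SA = [10, 12, 14, 21, 11, 13, 3, 0, 19, 20, 5, 16, 9, 2, 4, 15, 8, 7, 6, 17, 18, 1]
rank  pair      lcp
   1  s[10:],s[12:]  3  'aba'
   2  s[12:],s[14:]  1  'a'
   3  s[14:],s[21:]  0  ''
   4  s[21:],s[11:]  1  'b'
   5  s[11:],s[13:]  2  'ba'
   6  s[13:],s[3:]  1  'b'
   7  s[3:],s[0:]  1  'b'
   8  s[0:],s[19:]  0  ''
   9  s[19:],s[20:]  0  ''
  10  s[20:],s[5:]  1  'd'
  11  s[5:],s[16:]  2  'de'
  12  s[16:],s[9:]  0  ''
  13  s[9:],s[2:]  1  'e'
  14  s[2:],s[4:]  1  'e'
  15  s[4:],s[15:]  3  'ede'
  16  s[15:],s[8:]  1  'e'
  17  s[8:],s[7:]  2  'ee'
  18  s[7:],s[6:]  3  'eee'
  19  s[6:],s[17:]  1  'e'
  20  s[17:],s[18:]  0  ''
  21  s[18:],s[1:]  1  'f'

n(n+1)/2 = 22·23/2 = 253
Σ LCP = 0 + 3 + 1 + 0 + 1 + 2 + 1 + 1 + 0 + 0 + 1 + 2 + 0 + 1 + 1 + 3 + 1 + 2 + 3 + 1 + 0 + 1 = 25
distinct = 253 − 25 = 228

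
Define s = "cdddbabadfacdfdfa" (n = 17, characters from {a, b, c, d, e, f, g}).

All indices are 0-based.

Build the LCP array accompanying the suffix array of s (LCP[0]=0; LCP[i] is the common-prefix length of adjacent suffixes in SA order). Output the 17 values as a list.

[0, 1, 1, 1, 0, 2, 0, 2, 0, 1, 2, 1, 3, 2, 0, 2, 1]

rank | idx | suffix
   0 |  16 | a
   1 |   5 | abadfacdfdfa
   2 |  10 | acdfdfa
   3 |   7 | adfacdfdfa
   4 |   4 | babadfacdfdfa
   5 |   6 | badfacdfdfa
   6 |   0 | cdddbabadfacdfdfa
   7 |  11 | cdfdfa
   8 |   3 | dbabadfacdfdfa
   9 |   2 | ddbabadfacdfdfa
  10 |   1 | dddbabadfacdfdfa
  11 |  14 | dfa
  12 |   8 | dfacdfdfa
  13 |  12 | dfdfa
  14 |  15 | fa
  15 |   9 | facdfdfa
  16 |  13 | fdfa

SA = [16, 5, 10, 7, 4, 6, 0, 11, 3, 2, 1, 14, 8, 12, 15, 9, 13]
rank  pair      lcp
   1  s[16:],s[5:]  1  'a'
   2  s[5:],s[10:]  1  'a'
   3  s[10:],s[7:]  1  'a'
   4  s[7:],s[4:]  0  ''
   5  s[4:],s[6:]  2  'ba'
   6  s[6:],s[0:]  0  ''
   7  s[0:],s[11:]  2  'cd'
   8  s[11:],s[3:]  0  ''
   9  s[3:],s[2:]  1  'd'
  10  s[2:],s[1:]  2  'dd'
  11  s[1:],s[14:]  1  'd'
  12  s[14:],s[8:]  3  'dfa'
  13  s[8:],s[12:]  2  'df'
  14  s[12:],s[15:]  0  ''
  15  s[15:],s[9:]  2  'fa'
  16  s[9:],s[13:]  1  'f'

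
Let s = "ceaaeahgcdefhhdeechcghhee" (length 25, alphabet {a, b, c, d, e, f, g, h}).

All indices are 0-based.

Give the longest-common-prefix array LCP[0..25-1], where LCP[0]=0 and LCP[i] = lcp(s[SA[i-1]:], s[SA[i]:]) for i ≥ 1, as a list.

sorted suffixes:
  #0 SA[0]=2  'aaeahgcdefhhdeechcghhee'
  #1 SA[1]=3  'aeahgcdefhhdeechcghhee'
  #2 SA[2]=5  'ahgcdefhhdeechcghhee'
  #3 SA[3]=8  'cdefhhdeechcghhee'
  #4 SA[4]=0  'ceaaeahgcdefhhdeechcghhee'
  #5 SA[5]=19  'cghhee'
  #6 SA[6]=17  'chcghhee'
  #7 SA[7]=14  'deechcghhee'
  #8 SA[8]=9  'defhhdeechcghhee'
  #9 SA[9]=24  'e'
  #10 SA[10]=1  'eaaeahgcdefhhdeechcghhee'
  #11 SA[11]=4  'eahgcdefhhdeechcghhee'
  #12 SA[12]=16  'echcghhee'
  #13 SA[13]=23  'ee'
  #14 SA[14]=15  'eechcghhee'
  #15 SA[15]=10  'efhhdeechcghhee'
  #16 SA[16]=11  'fhhdeechcghhee'
  #17 SA[17]=7  'gcdefhhdeechcghhee'
  #18 SA[18]=20  'ghhee'
  #19 SA[19]=18  'hcghhee'
  #20 SA[20]=13  'hdeechcghhee'
  #21 SA[21]=22  'hee'
  #22 SA[22]=6  'hgcdefhhdeechcghhee'
  #23 SA[23]=12  'hhdeechcghhee'
  #24 SA[24]=21  'hhee'

SA = [2, 3, 5, 8, 0, 19, 17, 14, 9, 24, 1, 4, 16, 23, 15, 10, 11, 7, 20, 18, 13, 22, 6, 12, 21]
[i] adj suffixes → lcp
  [1] 2/3 → 1 ('a')
  [2] 3/5 → 1 ('a')
  [3] 5/8 → 0 ('')
  [4] 8/0 → 1 ('c')
  [5] 0/19 → 1 ('c')
  [6] 19/17 → 1 ('c')
  [7] 17/14 → 0 ('')
  [8] 14/9 → 2 ('de')
  [9] 9/24 → 0 ('')
  [10] 24/1 → 1 ('e')
  [11] 1/4 → 2 ('ea')
  [12] 4/16 → 1 ('e')
  [13] 16/23 → 1 ('e')
  [14] 23/15 → 2 ('ee')
  [15] 15/10 → 1 ('e')
  [16] 10/11 → 0 ('')
  [17] 11/7 → 0 ('')
  [18] 7/20 → 1 ('g')
  [19] 20/18 → 0 ('')
  [20] 18/13 → 1 ('h')
  [21] 13/22 → 1 ('h')
  [22] 22/6 → 1 ('h')
  [23] 6/12 → 1 ('h')
  [24] 12/21 → 2 ('hh')

[0, 1, 1, 0, 1, 1, 1, 0, 2, 0, 1, 2, 1, 1, 2, 1, 0, 0, 1, 0, 1, 1, 1, 1, 2]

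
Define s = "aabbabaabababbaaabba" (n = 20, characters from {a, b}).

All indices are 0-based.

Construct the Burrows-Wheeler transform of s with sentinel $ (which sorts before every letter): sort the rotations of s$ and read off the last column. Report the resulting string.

rank  rotation               last
    0  $aabbabaabababbaaabba  a
    1  a$aabbabaabababbaaabb  b
    2  aaabba$aabbabaabababb  b
    3  aabababbaaabba$aabbab  b
    4  aabba$aabbabaabababba  a
    5  aabbabaabababbaaabba$  $
    6  abaabababbaaabba$aabb  b
    7  abababbaaabba$aabbaba  a
    8  ababbaaabba$aabbabaab  b
    9  abba$aabbabaabababbaa  a
   10  abbaaabba$aabbabaabab  b
   11  abbabaabababbaaabba$a  a
   12  ba$aabbabaabababbaaab  b
   13  baaabba$aabbabaababab  b
   14  baabababbaaabba$aabba  a
   15  babaabababbaaabba$aab  b
   16  bababbaaabba$aabbabaa  a
   17  babbaaabba$aabbabaaba  a
   18  bba$aabbabaabababbaaa  a
   19  bbaaabba$aabbabaababa  a
   20  bbabaabababbaaabba$aa  a

abbba$babababbabaaaaa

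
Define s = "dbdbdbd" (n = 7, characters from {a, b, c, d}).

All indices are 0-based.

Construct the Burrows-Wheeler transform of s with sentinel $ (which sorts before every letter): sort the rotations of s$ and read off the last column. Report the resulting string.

ddddbbb$

rank  rotation  last
    0  $dbdbdbd  d
    1  bd$dbdbd  d
    2  bdbd$dbd  d
    3  bdbdbd$d  d
    4  d$dbdbdb  b
    5  dbd$dbdb  b
    6  dbdbd$db  b
    7  dbdbdbd$  $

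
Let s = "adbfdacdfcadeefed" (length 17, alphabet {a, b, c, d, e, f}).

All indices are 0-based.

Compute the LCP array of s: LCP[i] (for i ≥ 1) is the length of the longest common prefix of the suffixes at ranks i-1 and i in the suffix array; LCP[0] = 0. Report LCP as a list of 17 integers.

rank | idx | suffix
   0 |   5 | acdfcadeefed
   1 |   0 | adbfdacdfcadeefed
   2 |  10 | adeefed
   3 |   2 | bfdacdfcadeefed
   4 |   9 | cadeefed
   5 |   6 | cdfcadeefed
   6 |  16 | d
   7 |   4 | dacdfcadeefed
   8 |   1 | dbfdacdfcadeefed
   9 |  11 | deefed
  10 |   7 | dfcadeefed
  11 |  15 | ed
  12 |  12 | eefed
  13 |  13 | efed
  14 |   8 | fcadeefed
  15 |   3 | fdacdfcadeefed
  16 |  14 | fed

SA = [5, 0, 10, 2, 9, 6, 16, 4, 1, 11, 7, 15, 12, 13, 8, 3, 14]
rank  pair      lcp
   1  s[5:],s[0:]  1  'a'
   2  s[0:],s[10:]  2  'ad'
   3  s[10:],s[2:]  0  ''
   4  s[2:],s[9:]  0  ''
   5  s[9:],s[6:]  1  'c'
   6  s[6:],s[16:]  0  ''
   7  s[16:],s[4:]  1  'd'
   8  s[4:],s[1:]  1  'd'
   9  s[1:],s[11:]  1  'd'
  10  s[11:],s[7:]  1  'd'
  11  s[7:],s[15:]  0  ''
  12  s[15:],s[12:]  1  'e'
  13  s[12:],s[13:]  1  'e'
  14  s[13:],s[8:]  0  ''
  15  s[8:],s[3:]  1  'f'
  16  s[3:],s[14:]  1  'f'

[0, 1, 2, 0, 0, 1, 0, 1, 1, 1, 1, 0, 1, 1, 0, 1, 1]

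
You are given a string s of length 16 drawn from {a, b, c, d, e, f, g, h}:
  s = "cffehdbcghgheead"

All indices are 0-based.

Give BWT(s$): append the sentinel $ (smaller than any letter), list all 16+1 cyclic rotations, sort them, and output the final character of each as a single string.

rank  rotation           last
    0  $cffehdbcghgheead  d
    1  ad$cffehdbcghghee  e
    2  bcghgheead$cffehd  d
    3  cffehdbcghgheead$  $
    4  cghgheead$cffehdb  b
    5  d$cffehdbcghgheea  a
    6  dbcghgheead$cffeh  h
    7  ead$cffehdbcghghe  e
    8  eead$cffehdbcghgh  h
    9  ehdbcghgheead$cff  f
   10  fehdbcghgheead$cf  f
   11  ffehdbcghgheead$c  c
   12  gheead$cffehdbcgh  h
   13  ghgheead$cffehdbc  c
   14  hdbcghgheead$cffe  e
   15  heead$cffehdbcghg  g
   16  hgheead$cffehdbcg  g

ded$bahehffchcegg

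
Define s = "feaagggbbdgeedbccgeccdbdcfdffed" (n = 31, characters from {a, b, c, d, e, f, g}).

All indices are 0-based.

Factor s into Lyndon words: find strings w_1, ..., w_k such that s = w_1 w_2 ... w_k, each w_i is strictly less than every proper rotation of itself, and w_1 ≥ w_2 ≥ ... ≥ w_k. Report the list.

["f", "e", "aagggbbdgeedbccgeccdbdcfdffed"]

emit factor 1: 'f' (i=0, period=1)
emit factor 2: 'e' (i=1, period=1)
emit factor 3: 'aagggbbdgeedbccgeccdbdcfdffed' (i=2, period=29)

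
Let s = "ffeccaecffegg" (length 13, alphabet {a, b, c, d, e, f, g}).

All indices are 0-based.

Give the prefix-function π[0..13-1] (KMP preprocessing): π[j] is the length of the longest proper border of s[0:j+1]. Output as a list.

π[0] = 0
j=1 s[j]='f': π[1]=1 (border 'f')
j=2 s[j]='e': k: 1→0; π[2]=0 (border '')
j=3 s[j]='c': π[3]=0 (border '')
j=4 s[j]='c': π[4]=0 (border '')
j=5 s[j]='a': π[5]=0 (border '')
j=6 s[j]='e': π[6]=0 (border '')
j=7 s[j]='c': π[7]=0 (border '')
j=8 s[j]='f': π[8]=1 (border 'f')
j=9 s[j]='f': π[9]=2 (border 'ff')
j=10 s[j]='e': π[10]=3 (border 'ffe')
j=11 s[j]='g': k: 3→0; π[11]=0 (border '')
j=12 s[j]='g': π[12]=0 (border '')

[0, 1, 0, 0, 0, 0, 0, 0, 1, 2, 3, 0, 0]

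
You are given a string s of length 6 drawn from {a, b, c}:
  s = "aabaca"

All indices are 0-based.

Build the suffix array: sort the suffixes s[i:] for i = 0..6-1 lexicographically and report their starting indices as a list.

rank→(start, suffix):
  0 → (5, 'a')
  1 → (0, 'aabaca')
  2 → (1, 'abaca')
  3 → (3, 'aca')
  4 → (2, 'baca')
  5 → (4, 'ca')

[5, 0, 1, 3, 2, 4]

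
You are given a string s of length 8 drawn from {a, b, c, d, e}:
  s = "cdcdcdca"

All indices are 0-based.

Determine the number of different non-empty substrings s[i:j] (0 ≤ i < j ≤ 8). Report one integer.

21

sorted suffixes:
  #0 SA[0]=7  'a'
  #1 SA[1]=6  'ca'
  #2 SA[2]=4  'cdca'
  #3 SA[3]=2  'cdcdca'
  #4 SA[4]=0  'cdcdcdca'
  #5 SA[5]=5  'dca'
  #6 SA[6]=3  'dcdca'
  #7 SA[7]=1  'dcdcdca'

SA = [7, 6, 4, 2, 0, 5, 3, 1]
[i] adj suffixes → lcp
  [1] 7/6 → 0 ('')
  [2] 6/4 → 1 ('c')
  [3] 4/2 → 3 ('cdc')
  [4] 2/0 → 5 ('cdcdc')
  [5] 0/5 → 0 ('')
  [6] 5/3 → 2 ('dc')
  [7] 3/1 → 4 ('dcdc')

n(n+1)/2 = 8·9/2 = 36
Σ LCP = 0 + 0 + 1 + 3 + 5 + 0 + 2 + 4 = 15
distinct = 36 − 15 = 21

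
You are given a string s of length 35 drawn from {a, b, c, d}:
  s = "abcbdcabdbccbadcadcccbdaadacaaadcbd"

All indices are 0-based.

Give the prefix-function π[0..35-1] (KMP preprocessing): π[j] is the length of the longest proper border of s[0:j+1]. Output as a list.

[0, 0, 0, 0, 0, 0, 1, 2, 0, 0, 0, 0, 0, 1, 0, 0, 1, 0, 0, 0, 0, 0, 0, 1, 1, 0, 1, 0, 1, 1, 1, 0, 0, 0, 0]

π[0] = 0
j=1 s[j]='b': π[1]=0 (border '')
j=2 s[j]='c': π[2]=0 (border '')
j=3 s[j]='b': π[3]=0 (border '')
j=4 s[j]='d': π[4]=0 (border '')
j=5 s[j]='c': π[5]=0 (border '')
j=6 s[j]='a': π[6]=1 (border 'a')
j=7 s[j]='b': π[7]=2 (border 'ab')
j=8 s[j]='d': k: 2→0; π[8]=0 (border '')
j=9 s[j]='b': π[9]=0 (border '')
j=10 s[j]='c': π[10]=0 (border '')
j=11 s[j]='c': π[11]=0 (border '')
j=12 s[j]='b': π[12]=0 (border '')
j=13 s[j]='a': π[13]=1 (border 'a')
j=14 s[j]='d': k: 1→0; π[14]=0 (border '')
j=15 s[j]='c': π[15]=0 (border '')
j=16 s[j]='a': π[16]=1 (border 'a')
j=17 s[j]='d': k: 1→0; π[17]=0 (border '')
j=18 s[j]='c': π[18]=0 (border '')
j=19 s[j]='c': π[19]=0 (border '')
j=20 s[j]='c': π[20]=0 (border '')
j=21 s[j]='b': π[21]=0 (border '')
j=22 s[j]='d': π[22]=0 (border '')
j=23 s[j]='a': π[23]=1 (border 'a')
j=24 s[j]='a': k: 1→0; π[24]=1 (border 'a')
j=25 s[j]='d': k: 1→0; π[25]=0 (border '')
j=26 s[j]='a': π[26]=1 (border 'a')
j=27 s[j]='c': k: 1→0; π[27]=0 (border '')
j=28 s[j]='a': π[28]=1 (border 'a')
j=29 s[j]='a': k: 1→0; π[29]=1 (border 'a')
j=30 s[j]='a': k: 1→0; π[30]=1 (border 'a')
j=31 s[j]='d': k: 1→0; π[31]=0 (border '')
j=32 s[j]='c': π[32]=0 (border '')
j=33 s[j]='b': π[33]=0 (border '')
j=34 s[j]='d': π[34]=0 (border '')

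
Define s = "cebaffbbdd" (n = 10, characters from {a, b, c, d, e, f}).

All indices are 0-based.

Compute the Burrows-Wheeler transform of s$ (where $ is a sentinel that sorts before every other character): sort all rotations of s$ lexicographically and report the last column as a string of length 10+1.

rank  rotation     last
    0  $cebaffbbdd  d
    1  affbbdd$ceb  b
    2  baffbbdd$ce  e
    3  bbdd$cebaff  f
    4  bdd$cebaffb  b
    5  cebaffbbdd$  $
    6  d$cebaffbbd  d
    7  dd$cebaffbb  b
    8  ebaffbbdd$c  c
    9  fbbdd$cebaf  f
   10  ffbbdd$ceba  a

dbefb$dbcfa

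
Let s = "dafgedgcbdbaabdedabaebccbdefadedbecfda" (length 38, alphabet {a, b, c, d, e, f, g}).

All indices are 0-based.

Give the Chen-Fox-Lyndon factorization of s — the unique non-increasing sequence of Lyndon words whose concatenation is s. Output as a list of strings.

emit factor 1: 'd' (i=0, period=1)
emit factor 2: 'afgedgcbdb' (i=1, period=10)
emit factor 3: 'aabdedabaebccbdefadedbecfd' (i=11, period=26)
emit factor 4: 'a' (i=37, period=1)

["d", "afgedgcbdb", "aabdedabaebccbdefadedbecfd", "a"]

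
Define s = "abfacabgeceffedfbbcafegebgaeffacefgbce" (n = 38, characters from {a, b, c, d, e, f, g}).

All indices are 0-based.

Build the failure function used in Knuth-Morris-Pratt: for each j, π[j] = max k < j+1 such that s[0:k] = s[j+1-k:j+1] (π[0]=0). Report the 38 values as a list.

[0, 0, 0, 1, 0, 1, 2, 0, 0, 0, 0, 0, 0, 0, 0, 0, 0, 0, 0, 1, 0, 0, 0, 0, 0, 0, 1, 0, 0, 0, 1, 0, 0, 0, 0, 0, 0, 0]

π[0] = 0
j=1 s[j]='b': π[1]=0 (border '')
j=2 s[j]='f': π[2]=0 (border '')
j=3 s[j]='a': π[3]=1 (border 'a')
j=4 s[j]='c': k: 1→0; π[4]=0 (border '')
j=5 s[j]='a': π[5]=1 (border 'a')
j=6 s[j]='b': π[6]=2 (border 'ab')
j=7 s[j]='g': k: 2→0; π[7]=0 (border '')
j=8 s[j]='e': π[8]=0 (border '')
j=9 s[j]='c': π[9]=0 (border '')
j=10 s[j]='e': π[10]=0 (border '')
j=11 s[j]='f': π[11]=0 (border '')
j=12 s[j]='f': π[12]=0 (border '')
j=13 s[j]='e': π[13]=0 (border '')
j=14 s[j]='d': π[14]=0 (border '')
j=15 s[j]='f': π[15]=0 (border '')
j=16 s[j]='b': π[16]=0 (border '')
j=17 s[j]='b': π[17]=0 (border '')
j=18 s[j]='c': π[18]=0 (border '')
j=19 s[j]='a': π[19]=1 (border 'a')
j=20 s[j]='f': k: 1→0; π[20]=0 (border '')
j=21 s[j]='e': π[21]=0 (border '')
j=22 s[j]='g': π[22]=0 (border '')
j=23 s[j]='e': π[23]=0 (border '')
j=24 s[j]='b': π[24]=0 (border '')
j=25 s[j]='g': π[25]=0 (border '')
j=26 s[j]='a': π[26]=1 (border 'a')
j=27 s[j]='e': k: 1→0; π[27]=0 (border '')
j=28 s[j]='f': π[28]=0 (border '')
j=29 s[j]='f': π[29]=0 (border '')
j=30 s[j]='a': π[30]=1 (border 'a')
j=31 s[j]='c': k: 1→0; π[31]=0 (border '')
j=32 s[j]='e': π[32]=0 (border '')
j=33 s[j]='f': π[33]=0 (border '')
j=34 s[j]='g': π[34]=0 (border '')
j=35 s[j]='b': π[35]=0 (border '')
j=36 s[j]='c': π[36]=0 (border '')
j=37 s[j]='e': π[37]=0 (border '')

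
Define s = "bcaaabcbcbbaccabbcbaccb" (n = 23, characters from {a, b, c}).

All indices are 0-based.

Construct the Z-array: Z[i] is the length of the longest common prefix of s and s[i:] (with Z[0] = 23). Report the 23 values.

[23, 0, 0, 0, 0, 2, 0, 2, 0, 1, 1, 0, 0, 0, 0, 1, 2, 0, 1, 0, 0, 0, 1]

Z[0]=23
i=1: i≥r, start 0; Z[1]=0
i=2: i≥r, start 0; Z[2]=0
i=3: i≥r, start 0; Z[3]=0
i=4: i≥r, start 0; Z[4]=0
i=5: i≥r, start 0; Z[5]=2 extend→box=[5,7)
i=6: min(r-i=1, Z[1]=0)=0; Z[6]=0
i=7: i≥r, start 0; Z[7]=2 extend→box=[7,9)
i=8: min(r-i=1, Z[1]=0)=0; Z[8]=0
i=9: i≥r, start 0; Z[9]=1 extend→box=[9,10)
i=10: i≥r, start 0; Z[10]=1 extend→box=[10,11)
i=11: i≥r, start 0; Z[11]=0
i=12: i≥r, start 0; Z[12]=0
i=13: i≥r, start 0; Z[13]=0
i=14: i≥r, start 0; Z[14]=0
i=15: i≥r, start 0; Z[15]=1 extend→box=[15,16)
i=16: i≥r, start 0; Z[16]=2 extend→box=[16,18)
i=17: min(r-i=1, Z[1]=0)=0; Z[17]=0
i=18: i≥r, start 0; Z[18]=1 extend→box=[18,19)
i=19: i≥r, start 0; Z[19]=0
i=20: i≥r, start 0; Z[20]=0
i=21: i≥r, start 0; Z[21]=0
i=22: i≥r, start 0; Z[22]=1 extend→box=[22,23)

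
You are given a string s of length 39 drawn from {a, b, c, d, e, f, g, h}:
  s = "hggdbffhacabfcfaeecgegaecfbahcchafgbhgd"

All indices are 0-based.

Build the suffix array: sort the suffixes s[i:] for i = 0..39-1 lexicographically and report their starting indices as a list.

[10, 8, 22, 15, 32, 27, 26, 11, 4, 35, 9, 29, 13, 24, 18, 30, 38, 3, 23, 17, 16, 20, 14, 25, 12, 5, 33, 6, 21, 34, 37, 2, 19, 1, 7, 31, 28, 36, 0]

sorted suffixes:
  #0 SA[0]=10  'abfcfaeecgegaecfbahcchafgbhgd'
  #1 SA[1]=8  'acabfcfaeecgegaecfbahcchafgbhgd'
  #2 SA[2]=22  'aecfbahcchafgbhgd'
  #3 SA[3]=15  'aeecgegaecfbahcchafgbhgd'
  #4 SA[4]=32  'afgbhgd'
  #5 SA[5]=27  'ahcchafgbhgd'
  #6 SA[6]=26  'bahcchafgbhgd'
  #7 SA[7]=11  'bfcfaeecgegaecfbahcchafgbhgd'
  #8 SA[8]=4  'bffhacabfcfaeecgegaecfbahcchafgbhgd'
  #9 SA[9]=35  'bhgd'
  #10 SA[10]=9  'cabfcfaeecgegaecfbahcchafgbhgd'
  #11 SA[11]=29  'cchafgbhgd'
  #12 SA[12]=13  'cfaeecgegaecfbahcchafgbhgd'
  #13 SA[13]=24  'cfbahcchafgbhgd'
  #14 SA[14]=18  'cgegaecfbahcchafgbhgd'
  #15 SA[15]=30  'chafgbhgd'
  #16 SA[16]=38  'd'
  #17 SA[17]=3  'dbffhacabfcfaeecgegaecfbahcchafgbhgd'
  #18 SA[18]=23  'ecfbahcchafgbhgd'
  #19 SA[19]=17  'ecgegaecfbahcchafgbhgd'
  #20 SA[20]=16  'eecgegaecfbahcchafgbhgd'
  #21 SA[21]=20  'egaecfbahcchafgbhgd'
  #22 SA[22]=14  'faeecgegaecfbahcchafgbhgd'
  #23 SA[23]=25  'fbahcchafgbhgd'
  #24 SA[24]=12  'fcfaeecgegaecfbahcchafgbhgd'
  #25 SA[25]=5  'ffhacabfcfaeecgegaecfbahcchafgbhgd'
  #26 SA[26]=33  'fgbhgd'
  #27 SA[27]=6  'fhacabfcfaeecgegaecfbahcchafgbhgd'
  #28 SA[28]=21  'gaecfbahcchafgbhgd'
  #29 SA[29]=34  'gbhgd'
  #30 SA[30]=37  'gd'
  #31 SA[31]=2  'gdbffhacabfcfaeecgegaecfbahcchafgbhgd'
  #32 SA[32]=19  'gegaecfbahcchafgbhgd'
  #33 SA[33]=1  'ggdbffhacabfcfaeecgegaecfbahcchafgbhgd'
  #34 SA[34]=7  'hacabfcfaeecgegaecfbahcchafgbhgd'
  #35 SA[35]=31  'hafgbhgd'
  #36 SA[36]=28  'hcchafgbhgd'
  #37 SA[37]=36  'hgd'
  #38 SA[38]=0  'hggdbffhacabfcfaeecgegaecfbahcchafgbhgd'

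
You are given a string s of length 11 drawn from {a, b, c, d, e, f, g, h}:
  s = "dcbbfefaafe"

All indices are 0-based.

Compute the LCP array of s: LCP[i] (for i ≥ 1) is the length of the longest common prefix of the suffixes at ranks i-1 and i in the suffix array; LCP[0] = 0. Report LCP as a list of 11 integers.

rank→(start, suffix):
  0 → (7, 'aafe')
  1 → (8, 'afe')
  2 → (2, 'bbfefaafe')
  3 → (3, 'bfefaafe')
  4 → (1, 'cbbfefaafe')
  5 → (0, 'dcbbfefaafe')
  6 → (10, 'e')
  7 → (5, 'efaafe')
  8 → (6, 'faafe')
  9 → (9, 'fe')
  10 → (4, 'fefaafe')

SA = [7, 8, 2, 3, 1, 0, 10, 5, 6, 9, 4]
rank  pair      lcp
   1  s[7:],s[8:]  1  'a'
   2  s[8:],s[2:]  0  ''
   3  s[2:],s[3:]  1  'b'
   4  s[3:],s[1:]  0  ''
   5  s[1:],s[0:]  0  ''
   6  s[0:],s[10:]  0  ''
   7  s[10:],s[5:]  1  'e'
   8  s[5:],s[6:]  0  ''
   9  s[6:],s[9:]  1  'f'
  10  s[9:],s[4:]  2  'fe'

[0, 1, 0, 1, 0, 0, 0, 1, 0, 1, 2]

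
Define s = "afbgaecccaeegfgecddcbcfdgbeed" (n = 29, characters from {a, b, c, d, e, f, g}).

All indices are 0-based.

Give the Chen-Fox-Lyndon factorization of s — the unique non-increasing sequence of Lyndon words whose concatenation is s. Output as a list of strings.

["afbg", "aecccaeegfgecddcbcfdgbeed"]

emit factor 1: 'afbg' (i=0, period=4)
emit factor 2: 'aecccaeegfgecddcbcfdgbeed' (i=4, period=25)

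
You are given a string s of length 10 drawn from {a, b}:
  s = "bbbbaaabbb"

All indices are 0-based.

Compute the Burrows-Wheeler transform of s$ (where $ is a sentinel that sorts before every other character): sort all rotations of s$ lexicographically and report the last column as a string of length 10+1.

rank  rotation     last
    0  $bbbbaaabbb  b
    1  aaabbb$bbbb  b
    2  aabbb$bbbba  a
    3  abbb$bbbbaa  a
    4  b$bbbbaaabb  b
    5  baaabbb$bbb  b
    6  bb$bbbbaaab  b
    7  bbaaabbb$bb  b
    8  bbb$bbbbaaa  a
    9  bbbaaabbb$b  b
   10  bbbbaaabbb$  $

bbaabbbbab$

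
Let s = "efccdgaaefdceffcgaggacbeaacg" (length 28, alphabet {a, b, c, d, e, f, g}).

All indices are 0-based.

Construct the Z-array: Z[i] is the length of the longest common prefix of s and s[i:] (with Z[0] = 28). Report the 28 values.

[28, 0, 0, 0, 0, 0, 0, 0, 2, 0, 0, 0, 2, 0, 0, 0, 0, 0, 0, 0, 0, 0, 0, 1, 0, 0, 0, 0]

Z[0]=28
i=1: fresh scan; Z[1]=0
i=2: fresh scan; Z[2]=0
i=3: fresh scan; Z[3]=0
i=4: fresh scan; Z[4]=0
i=5: fresh scan; Z[5]=0
i=6: fresh scan; Z[6]=0
i=7: fresh scan; Z[7]=0
i=8: fresh scan; Z[8]=2 extend→box=[8,10)
i=9: min(r-i=1, Z[1]=0)=0; Z[9]=0
i=10: fresh scan; Z[10]=0
i=11: fresh scan; Z[11]=0
i=12: fresh scan; Z[12]=2 extend→box=[12,14)
i=13: min(r-i=1, Z[1]=0)=0; Z[13]=0
i=14: fresh scan; Z[14]=0
i=15: fresh scan; Z[15]=0
i=16: fresh scan; Z[16]=0
i=17: fresh scan; Z[17]=0
i=18: fresh scan; Z[18]=0
i=19: fresh scan; Z[19]=0
i=20: fresh scan; Z[20]=0
i=21: fresh scan; Z[21]=0
i=22: fresh scan; Z[22]=0
i=23: fresh scan; Z[23]=1 extend→box=[23,24)
i=24: fresh scan; Z[24]=0
i=25: fresh scan; Z[25]=0
i=26: fresh scan; Z[26]=0
i=27: fresh scan; Z[27]=0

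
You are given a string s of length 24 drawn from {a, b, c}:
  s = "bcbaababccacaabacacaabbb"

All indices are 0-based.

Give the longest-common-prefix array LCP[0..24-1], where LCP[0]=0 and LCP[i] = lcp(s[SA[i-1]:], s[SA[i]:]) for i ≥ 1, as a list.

[0, 4, 3, 1, 3, 2, 2, 1, 5, 3, 0, 1, 2, 2, 1, 2, 1, 2, 0, 4, 2, 6, 1, 1]

rank | idx | suffix
   0 |   3 | aababccacaabacacaabbb
   1 |  12 | aabacacaabbb
   2 |  19 | aabbb
   3 |   4 | ababccacaabacacaabbb
   4 |  13 | abacacaabbb
   5 |  20 | abbb
   6 |   6 | abccacaabacacaabbb
   7 |  10 | acaabacacaabbb
   8 |  17 | acaabbb
   9 |  15 | acacaabbb
  10 |  23 | b
  11 |   2 | baababccacaabacacaabbb
  12 |   5 | babccacaabacacaabbb
  13 |  14 | bacacaabbb
  14 |  22 | bb
  15 |  21 | bbb
  16 |   0 | bcbaababccacaabacacaabbb
  17 |   7 | bccacaabacacaabbb
  18 |  11 | caabacacaabbb
  19 |  18 | caabbb
  20 |   9 | cacaabacacaabbb
  21 |  16 | cacaabbb
  22 |   1 | cbaababccacaabacacaabbb
  23 |   8 | ccacaabacacaabbb

SA = [3, 12, 19, 4, 13, 20, 6, 10, 17, 15, 23, 2, 5, 14, 22, 21, 0, 7, 11, 18, 9, 16, 1, 8]
i: (SA[i-1],SA[i]) lcp shared
  1: (3,12) 4 'aaba'
  2: (12,19) 3 'aab'
  3: (19,4) 1 'a'
  4: (4,13) 3 'aba'
  5: (13,20) 2 'ab'
  6: (20,6) 2 'ab'
  7: (6,10) 1 'a'
  8: (10,17) 5 'acaab'
  9: (17,15) 3 'aca'
  10: (15,23) 0 ''
  11: (23,2) 1 'b'
  12: (2,5) 2 'ba'
  13: (5,14) 2 'ba'
  14: (14,22) 1 'b'
  15: (22,21) 2 'bb'
  16: (21,0) 1 'b'
  17: (0,7) 2 'bc'
  18: (7,11) 0 ''
  19: (11,18) 4 'caab'
  20: (18,9) 2 'ca'
  21: (9,16) 6 'cacaab'
  22: (16,1) 1 'c'
  23: (1,8) 1 'c'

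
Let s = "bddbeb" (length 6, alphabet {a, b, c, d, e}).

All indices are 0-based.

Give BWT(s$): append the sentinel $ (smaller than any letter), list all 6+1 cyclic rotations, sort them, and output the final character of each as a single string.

rank  rotation last
    0  $bddbeb  b
    1  b$bddbe  e
    2  bddbeb$  $
    3  beb$bdd  d
    4  dbeb$bd  d
    5  ddbeb$b  b
    6  eb$bddb  b

be$ddbb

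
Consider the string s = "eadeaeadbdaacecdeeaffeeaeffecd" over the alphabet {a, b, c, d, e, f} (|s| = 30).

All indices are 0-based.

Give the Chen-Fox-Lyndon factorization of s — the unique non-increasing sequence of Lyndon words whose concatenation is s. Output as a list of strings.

emit factor 1: 'e' (i=0, period=1)
emit factor 2: 'adeae' (i=1, period=5)
emit factor 3: 'adbd' (i=6, period=4)
emit factor 4: 'aacecdeeaffeeaeffecd' (i=10, period=20)

["e", "adeae", "adbd", "aacecdeeaffeeaeffecd"]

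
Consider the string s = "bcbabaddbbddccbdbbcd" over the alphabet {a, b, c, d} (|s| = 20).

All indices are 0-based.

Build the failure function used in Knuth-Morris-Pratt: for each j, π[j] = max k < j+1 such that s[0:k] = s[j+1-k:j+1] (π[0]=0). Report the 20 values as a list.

π[0] = 0
j=1 s[j]='c': π[1]=0 (border '')
j=2 s[j]='b': π[2]=1 (border 'b')
j=3 s[j]='a': k: 1→0; π[3]=0 (border '')
j=4 s[j]='b': π[4]=1 (border 'b')
j=5 s[j]='a': k: 1→0; π[5]=0 (border '')
j=6 s[j]='d': π[6]=0 (border '')
j=7 s[j]='d': π[7]=0 (border '')
j=8 s[j]='b': π[8]=1 (border 'b')
j=9 s[j]='b': k: 1→0; π[9]=1 (border 'b')
j=10 s[j]='d': k: 1→0; π[10]=0 (border '')
j=11 s[j]='d': π[11]=0 (border '')
j=12 s[j]='c': π[12]=0 (border '')
j=13 s[j]='c': π[13]=0 (border '')
j=14 s[j]='b': π[14]=1 (border 'b')
j=15 s[j]='d': k: 1→0; π[15]=0 (border '')
j=16 s[j]='b': π[16]=1 (border 'b')
j=17 s[j]='b': k: 1→0; π[17]=1 (border 'b')
j=18 s[j]='c': π[18]=2 (border 'bc')
j=19 s[j]='d': k: 2→0; π[19]=0 (border '')

[0, 0, 1, 0, 1, 0, 0, 0, 1, 1, 0, 0, 0, 0, 1, 0, 1, 1, 2, 0]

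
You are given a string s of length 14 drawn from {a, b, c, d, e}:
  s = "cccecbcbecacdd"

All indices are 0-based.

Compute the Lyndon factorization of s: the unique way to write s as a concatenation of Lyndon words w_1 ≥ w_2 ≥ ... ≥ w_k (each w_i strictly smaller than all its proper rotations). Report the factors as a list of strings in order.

["ccce", "c", "bcbec", "acdd"]

emit factor 1: 'ccce' (i=0, period=4)
emit factor 2: 'c' (i=4, period=1)
emit factor 3: 'bcbec' (i=5, period=5)
emit factor 4: 'acdd' (i=10, period=4)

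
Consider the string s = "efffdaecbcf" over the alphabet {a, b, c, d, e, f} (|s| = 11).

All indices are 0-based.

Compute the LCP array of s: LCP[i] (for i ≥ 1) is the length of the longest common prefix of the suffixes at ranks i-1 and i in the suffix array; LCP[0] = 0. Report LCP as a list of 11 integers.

rank→(start, suffix):
  0 → (5, 'aecbcf')
  1 → (8, 'bcf')
  2 → (7, 'cbcf')
  3 → (9, 'cf')
  4 → (4, 'daecbcf')
  5 → (6, 'ecbcf')
  6 → (0, 'efffdaecbcf')
  7 → (10, 'f')
  8 → (3, 'fdaecbcf')
  9 → (2, 'ffdaecbcf')
  10 → (1, 'fffdaecbcf')

SA = [5, 8, 7, 9, 4, 6, 0, 10, 3, 2, 1]
i: (SA[i-1],SA[i]) lcp shared
  1: (5,8) 0 ''
  2: (8,7) 0 ''
  3: (7,9) 1 'c'
  4: (9,4) 0 ''
  5: (4,6) 0 ''
  6: (6,0) 1 'e'
  7: (0,10) 0 ''
  8: (10,3) 1 'f'
  9: (3,2) 1 'f'
  10: (2,1) 2 'ff'

[0, 0, 0, 1, 0, 0, 1, 0, 1, 1, 2]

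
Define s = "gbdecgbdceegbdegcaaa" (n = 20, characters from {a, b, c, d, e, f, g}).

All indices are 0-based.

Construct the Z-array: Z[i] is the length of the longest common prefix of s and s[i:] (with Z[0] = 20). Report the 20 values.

[20, 0, 0, 0, 0, 3, 0, 0, 0, 0, 0, 4, 0, 0, 0, 1, 0, 0, 0, 0]

Z[0]=20
i=1: fresh scan; Z[1]=0
i=2: fresh scan; Z[2]=0
i=3: fresh scan; Z[3]=0
i=4: fresh scan; Z[4]=0
i=5: fresh scan; Z[5]=3 scan→box=[5,8)
i=6: min(r-i=2, Z[1]=0)=0; Z[6]=0
i=7: min(r-i=1, Z[2]=0)=0; Z[7]=0
i=8: fresh scan; Z[8]=0
i=9: fresh scan; Z[9]=0
i=10: fresh scan; Z[10]=0
i=11: fresh scan; Z[11]=4 scan→box=[11,15)
i=12: min(r-i=3, Z[1]=0)=0; Z[12]=0
i=13: min(r-i=2, Z[2]=0)=0; Z[13]=0
i=14: min(r-i=1, Z[3]=0)=0; Z[14]=0
i=15: fresh scan; Z[15]=1 scan→box=[15,16)
i=16: fresh scan; Z[16]=0
i=17: fresh scan; Z[17]=0
i=18: fresh scan; Z[18]=0
i=19: fresh scan; Z[19]=0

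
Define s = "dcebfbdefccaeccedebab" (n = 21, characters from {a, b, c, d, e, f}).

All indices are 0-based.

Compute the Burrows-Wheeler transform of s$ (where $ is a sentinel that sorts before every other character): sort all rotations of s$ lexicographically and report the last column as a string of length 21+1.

rank  rotation                last
    0  $dcebfbdefccaeccedebab  b
    1  ab$dcebfbdefccaeccedeb  b
    2  aeccedebab$dcebfbdefcc  c
    3  b$dcebfbdefccaeccedeba  a
    4  bab$dcebfbdefccaeccede  e
    5  bdefccaeccedebab$dcebf  f
    6  bfbdefccaeccedebab$dce  e
    7  caeccedebab$dcebfbdefc  c
    8  ccaeccedebab$dcebfbdef  f
    9  ccedebab$dcebfbdefccae  e
   10  cebfbdefccaeccedebab$d  d
   11  cedebab$dcebfbdefccaec  c
   12  dcebfbdefccaeccedebab$  $
   13  debab$dcebfbdefccaecce  e
   14  defccaeccedebab$dcebfb  b
   15  ebab$dcebfbdefccaecced  d
   16  ebfbdefccaeccedebab$dc  c
   17  eccedebab$dcebfbdefcca  a
   18  edebab$dcebfbdefccaecc  c
   19  efccaeccedebab$dcebfbd  d
   20  fbdefccaeccedebab$dceb  b
   21  fccaeccedebab$dcebfbde  e

bbcaefecfedc$ebdcacdbe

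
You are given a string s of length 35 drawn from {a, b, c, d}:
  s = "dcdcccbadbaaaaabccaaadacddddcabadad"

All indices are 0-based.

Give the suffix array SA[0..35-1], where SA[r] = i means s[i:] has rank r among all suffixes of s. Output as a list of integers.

[10, 11, 12, 18, 13, 19, 29, 14, 22, 33, 20, 31, 7, 9, 30, 6, 15, 17, 28, 5, 16, 4, 3, 1, 23, 34, 21, 32, 8, 27, 2, 0, 26, 25, 24]

rank→(start, suffix):
  0 → (10, 'aaaaabccaaadacddddcabadad')
  1 → (11, 'aaaabccaaadacddddcabadad')
  2 → (12, 'aaabccaaadacddddcabadad')
  3 → (18, 'aaadacddddcabadad')
  4 → (13, 'aabccaaadacddddcabadad')
  5 → (19, 'aadacddddcabadad')
  6 → (29, 'abadad')
  7 → (14, 'abccaaadacddddcabadad')
  8 → (22, 'acddddcabadad')
  9 → (33, 'ad')
  10 → (20, 'adacddddcabadad')
  11 → (31, 'adad')
  12 → (7, 'adbaaaaabccaaadacddddcabadad')
  13 → (9, 'baaaaabccaaadacddddcabadad')
  14 → (30, 'badad')
  15 → (6, 'badbaaaaabccaaadacddddcabadad')
  16 → (15, 'bccaaadacddddcabadad')
  17 → (17, 'caaadacddddcabadad')
  18 → (28, 'cabadad')
  19 → (5, 'cbadbaaaaabccaaadacddddcabadad')
  20 → (16, 'ccaaadacddddcabadad')
  21 → (4, 'ccbadbaaaaabccaaadacddddcabadad')
  22 → (3, 'cccbadbaaaaabccaaadacddddcabadad')
  23 → (1, 'cdcccbadbaaaaabccaaadacddddcabadad')
  24 → (23, 'cddddcabadad')
  25 → (34, 'd')
  26 → (21, 'dacddddcabadad')
  27 → (32, 'dad')
  28 → (8, 'dbaaaaabccaaadacddddcabadad')
  29 → (27, 'dcabadad')
  30 → (2, 'dcccbadbaaaaabccaaadacddddcabadad')
  31 → (0, 'dcdcccbadbaaaaabccaaadacddddcabadad')
  32 → (26, 'ddcabadad')
  33 → (25, 'dddcabadad')
  34 → (24, 'ddddcabadad')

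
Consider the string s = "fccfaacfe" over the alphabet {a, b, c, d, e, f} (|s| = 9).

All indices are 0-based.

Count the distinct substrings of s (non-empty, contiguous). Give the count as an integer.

39

rank→(start, suffix):
  0 → (4, 'aacfe')
  1 → (5, 'acfe')
  2 → (1, 'ccfaacfe')
  3 → (2, 'cfaacfe')
  4 → (6, 'cfe')
  5 → (8, 'e')
  6 → (3, 'faacfe')
  7 → (0, 'fccfaacfe')
  8 → (7, 'fe')

SA = [4, 5, 1, 2, 6, 8, 3, 0, 7]
[i] adj suffixes → lcp
  [1] 4/5 → 1 ('a')
  [2] 5/1 → 0 ('')
  [3] 1/2 → 1 ('c')
  [4] 2/6 → 2 ('cf')
  [5] 6/8 → 0 ('')
  [6] 8/3 → 0 ('')
  [7] 3/0 → 1 ('f')
  [8] 0/7 → 1 ('f')

n(n+1)/2 = 9·10/2 = 45
Σ LCP = 0 + 1 + 0 + 1 + 2 + 0 + 0 + 1 + 1 = 6
distinct = 45 − 6 = 39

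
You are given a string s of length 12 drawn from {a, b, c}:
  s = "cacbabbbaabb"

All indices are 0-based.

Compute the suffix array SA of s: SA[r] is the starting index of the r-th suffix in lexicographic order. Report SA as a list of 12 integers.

sorted suffixes:
  #0 SA[0]=8  'aabb'
  #1 SA[1]=9  'abb'
  #2 SA[2]=4  'abbbaabb'
  #3 SA[3]=1  'acbabbbaabb'
  #4 SA[4]=11  'b'
  #5 SA[5]=7  'baabb'
  #6 SA[6]=3  'babbbaabb'
  #7 SA[7]=10  'bb'
  #8 SA[8]=6  'bbaabb'
  #9 SA[9]=5  'bbbaabb'
  #10 SA[10]=0  'cacbabbbaabb'
  #11 SA[11]=2  'cbabbbaabb'

[8, 9, 4, 1, 11, 7, 3, 10, 6, 5, 0, 2]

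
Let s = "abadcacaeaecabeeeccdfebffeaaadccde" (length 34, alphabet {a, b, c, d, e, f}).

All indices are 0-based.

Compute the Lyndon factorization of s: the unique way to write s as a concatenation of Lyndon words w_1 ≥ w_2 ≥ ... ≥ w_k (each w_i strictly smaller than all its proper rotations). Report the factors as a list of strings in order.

emit factor 1: 'abadcacaeaecabeeeccdfebffe' (i=0, period=26)
emit factor 2: 'aaadccde' (i=26, period=8)

["abadcacaeaecabeeeccdfebffe", "aaadccde"]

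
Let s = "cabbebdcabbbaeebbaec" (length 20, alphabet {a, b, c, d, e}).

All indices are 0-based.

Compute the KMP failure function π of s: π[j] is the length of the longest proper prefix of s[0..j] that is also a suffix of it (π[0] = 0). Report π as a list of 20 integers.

[0, 0, 0, 0, 0, 0, 0, 1, 2, 3, 4, 0, 0, 0, 0, 0, 0, 0, 0, 1]

π[0] = 0
j=1 s[j]='a': π[1]=0 (border '')
j=2 s[j]='b': π[2]=0 (border '')
j=3 s[j]='b': π[3]=0 (border '')
j=4 s[j]='e': π[4]=0 (border '')
j=5 s[j]='b': π[5]=0 (border '')
j=6 s[j]='d': π[6]=0 (border '')
j=7 s[j]='c': π[7]=1 (border 'c')
j=8 s[j]='a': π[8]=2 (border 'ca')
j=9 s[j]='b': π[9]=3 (border 'cab')
j=10 s[j]='b': π[10]=4 (border 'cabb')
j=11 s[j]='b': k: 4→0; π[11]=0 (border '')
j=12 s[j]='a': π[12]=0 (border '')
j=13 s[j]='e': π[13]=0 (border '')
j=14 s[j]='e': π[14]=0 (border '')
j=15 s[j]='b': π[15]=0 (border '')
j=16 s[j]='b': π[16]=0 (border '')
j=17 s[j]='a': π[17]=0 (border '')
j=18 s[j]='e': π[18]=0 (border '')
j=19 s[j]='c': π[19]=1 (border 'c')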